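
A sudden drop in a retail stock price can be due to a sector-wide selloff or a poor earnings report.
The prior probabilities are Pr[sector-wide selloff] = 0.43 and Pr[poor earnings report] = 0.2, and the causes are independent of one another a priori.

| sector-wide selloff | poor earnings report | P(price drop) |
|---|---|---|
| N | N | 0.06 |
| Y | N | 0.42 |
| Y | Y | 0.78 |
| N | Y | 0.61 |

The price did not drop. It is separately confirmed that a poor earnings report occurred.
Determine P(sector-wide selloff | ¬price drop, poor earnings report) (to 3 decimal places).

For the numerator, keep only sector-wide selloff=true terms: 0.22×0.43 = 0.094600
Denominator P(¬price drop | poor earnings report): 0.39×0.57 + 0.22×0.43 = 0.316900
Posterior = 0.094600 / 0.316900 ≈ 0.299

P(sector-wide selloff | ¬price drop, poor earnings report) ≈ 0.299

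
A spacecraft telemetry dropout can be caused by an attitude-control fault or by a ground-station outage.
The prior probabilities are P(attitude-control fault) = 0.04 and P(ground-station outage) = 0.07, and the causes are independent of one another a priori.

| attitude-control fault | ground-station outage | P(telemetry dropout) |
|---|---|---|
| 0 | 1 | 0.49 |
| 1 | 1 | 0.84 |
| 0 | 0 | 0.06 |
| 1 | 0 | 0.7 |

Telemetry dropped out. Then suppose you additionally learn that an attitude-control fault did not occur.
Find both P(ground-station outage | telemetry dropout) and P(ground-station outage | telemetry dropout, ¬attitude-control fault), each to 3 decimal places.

P(ground-station outage | telemetry dropout) ≈ 0.307; P(ground-station outage | telemetry dropout, ¬attitude-control fault) ≈ 0.381

P(telemetry dropout) = 0.06*0.96*0.93 + 0.49*0.96*0.07 + 0.7*0.04*0.93 + 0.84*0.04*0.07 = 0.053568 + 0.032928 + 0.026040 + 0.002352 = 0.114888
Of this, 0.035280 comes from 0.032928 + 0.002352 (the ground-station outage=true cases).
P(ground-station outage | telemetry dropout) = 0.035280 / 0.114888 ≈ 0.307

Now also conditioning on attitude-control fault≠true:
P(telemetry dropout | ¬attitude-control fault) = 0.06×0.93 + 0.49×0.07 = 0.055800 + 0.034300 = 0.090100
The ground-station outage-present share is 0.49×0.07 = 0.034300.
Hence the posterior is 0.034300/0.090100 ≈ 0.381.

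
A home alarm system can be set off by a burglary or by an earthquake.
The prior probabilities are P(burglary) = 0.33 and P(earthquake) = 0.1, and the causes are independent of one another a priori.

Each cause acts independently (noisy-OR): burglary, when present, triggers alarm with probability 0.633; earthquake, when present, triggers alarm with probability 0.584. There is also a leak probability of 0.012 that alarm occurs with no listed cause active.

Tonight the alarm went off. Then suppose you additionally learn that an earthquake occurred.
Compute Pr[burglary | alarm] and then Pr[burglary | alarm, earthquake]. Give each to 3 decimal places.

Pr[burglary | alarm] ≈ 0.823; Pr[burglary | alarm, earthquake] ≈ 0.415

Under noisy-OR, P(alarm | causes) = 1 − (1−0.012)·∏(1−qᵢ) over the active causes.
Enumerate the 4 (burglary, earthquake) configurations and weight by the priors:
  P(alarm) = 0.012·0.67·0.9 + 0.588992·0.67·0.1 + 0.637404·0.33·0.9 + 0.84916·0.33·0.1
        = 0.007236 + 0.039462 + 0.189309 + 0.028022 = 0.264029
Configurations with burglary contribute 0.217331, so
  P(burglary | alarm) = 0.217331 / 0.264029 ≈ 0.823

Now condition on the additional information:
P(alarm | earthquake) = 0.588992×0.67 + 0.84916×0.33 = 0.394625 + 0.280223 = 0.674848
Restricting to configurations with burglary present: 0.84916×0.33 = 0.280223.
Hence the posterior is 0.280223/0.674848 ≈ 0.415.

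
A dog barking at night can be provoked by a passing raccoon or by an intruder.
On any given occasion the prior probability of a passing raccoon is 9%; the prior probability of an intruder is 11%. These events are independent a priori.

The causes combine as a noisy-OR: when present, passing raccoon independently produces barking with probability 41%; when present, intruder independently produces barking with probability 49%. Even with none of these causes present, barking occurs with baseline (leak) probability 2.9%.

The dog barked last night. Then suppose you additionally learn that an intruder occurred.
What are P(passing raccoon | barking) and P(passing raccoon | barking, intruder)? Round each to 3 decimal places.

P(passing raccoon | barking) ≈ 0.358; P(passing raccoon | barking, intruder) ≈ 0.122

Under noisy-OR, P(barking | causes) = 1 − (1−0.029)·∏(1−qᵢ) over the active causes.
P(barking) = 0.029×0.91×0.89 + 0.50479×0.91×0.11 + 0.42711×0.09×0.89 + 0.707826×0.09×0.11 = 0.023487 + 0.050529 + 0.034212 + 0.007007 = 0.115235
Restricting to configurations with passing raccoon present: 0.034212 + 0.007007 = 0.041219.
P(passing raccoon | barking) = 0.041219 / 0.115235 ≈ 0.358

Now also conditioning on intruder=true:
Enumerate both values of passing raccoon and weight by the priors:
  P(barking | intruder) = 0.50479*0.91 + 0.707826*0.09
        = 0.459359 + 0.063704 = 0.523063
Configurations with passing raccoon contribute 0.063704, so
  P(passing raccoon | barking, intruder) = 0.063704 / 0.523063 ≈ 0.122
This is intercausal reasoning (explaining away): once intruder accounts for the barking, passing raccoon becomes less likely.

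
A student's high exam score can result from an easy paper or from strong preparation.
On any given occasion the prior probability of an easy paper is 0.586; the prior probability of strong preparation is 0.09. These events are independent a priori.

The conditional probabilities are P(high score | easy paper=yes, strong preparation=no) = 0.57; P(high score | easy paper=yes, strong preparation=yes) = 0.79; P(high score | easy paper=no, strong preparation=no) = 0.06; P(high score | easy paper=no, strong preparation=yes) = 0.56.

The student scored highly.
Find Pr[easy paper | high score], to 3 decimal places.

Pr[easy paper | high score] ≈ 0.888

By total probability over the 4 (easy paper, strong preparation) configurations:
  P(high score) = 0.06×0.414×0.91 + 0.56×0.414×0.09 + 0.57×0.586×0.91 + 0.79×0.586×0.09
        = 0.022604 + 0.020866 + 0.303958 + 0.041665 = 0.389093
Configurations with easy paper contribute 0.345623, so
  P(easy paper | high score) = 0.345623 / 0.389093 ≈ 0.888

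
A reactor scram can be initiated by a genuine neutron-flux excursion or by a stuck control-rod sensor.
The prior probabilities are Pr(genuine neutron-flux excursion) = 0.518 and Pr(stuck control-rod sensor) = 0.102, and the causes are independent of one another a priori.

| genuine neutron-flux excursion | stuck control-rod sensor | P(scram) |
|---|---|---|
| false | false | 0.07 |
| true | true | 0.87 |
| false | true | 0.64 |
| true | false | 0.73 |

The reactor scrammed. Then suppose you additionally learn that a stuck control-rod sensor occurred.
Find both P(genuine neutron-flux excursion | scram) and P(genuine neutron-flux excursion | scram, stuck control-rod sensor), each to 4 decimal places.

P(genuine neutron-flux excursion | scram) ≈ 0.8619; P(genuine neutron-flux excursion | scram, stuck control-rod sensor) ≈ 0.5936

P(scram) = 0.07×0.482×0.898 + 0.64×0.482×0.102 + 0.73×0.518×0.898 + 0.87×0.518×0.102 = 0.030299 + 0.031465 + 0.339570 + 0.045967 = 0.447301
The genuine neutron-flux excursion-present share is 0.339570 + 0.045967 = 0.385537.
P(genuine neutron-flux excursion | scram) = 0.385537 / 0.447301 ≈ 0.8619

With the extra evidence:
Numerator (weight on configurations with genuine neutron-flux excursion): 0.87×0.518 = 0.450660
The normalizing constant is 0.64×0.482 + 0.87×0.518 = 0.759140
Posterior = 0.450660 / 0.759140 ≈ 0.5936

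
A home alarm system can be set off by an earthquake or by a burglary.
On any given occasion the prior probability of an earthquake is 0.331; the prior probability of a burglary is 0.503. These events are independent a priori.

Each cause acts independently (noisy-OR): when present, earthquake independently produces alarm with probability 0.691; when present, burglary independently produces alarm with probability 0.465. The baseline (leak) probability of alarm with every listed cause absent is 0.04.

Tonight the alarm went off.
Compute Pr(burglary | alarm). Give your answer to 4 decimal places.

Pr(burglary | alarm) ≈ 0.7019

Under noisy-OR, P(alarm | causes) = 1 − (1−0.04)·∏(1−qᵢ) over the active causes.
P(alarm) = 0.04×0.669×0.497 + 0.4864×0.669×0.503 + 0.70336×0.331×0.497 + 0.841298×0.331×0.503 = 0.013300 + 0.163677 + 0.115708 + 0.140070 = 0.432755
Restricting to configurations with burglary present: 0.163677 + 0.140070 = 0.303747.
Hence the posterior is 0.303747/0.432755 ≈ 0.7019.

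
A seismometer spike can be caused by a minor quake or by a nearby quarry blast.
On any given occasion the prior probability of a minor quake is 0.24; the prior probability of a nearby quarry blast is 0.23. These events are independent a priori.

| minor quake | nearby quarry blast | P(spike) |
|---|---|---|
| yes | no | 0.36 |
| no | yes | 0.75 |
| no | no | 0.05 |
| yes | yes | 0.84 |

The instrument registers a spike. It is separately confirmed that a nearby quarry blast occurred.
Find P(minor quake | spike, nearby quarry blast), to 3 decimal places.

For the numerator, keep only minor quake=true terms: 0.84×0.24 = 0.201600
Denominator P(spike | nearby quarry blast): 0.75×0.76 + 0.84×0.24 = 0.771600
Posterior = 0.201600 / 0.771600 ≈ 0.261

P(minor quake | spike, nearby quarry blast) ≈ 0.261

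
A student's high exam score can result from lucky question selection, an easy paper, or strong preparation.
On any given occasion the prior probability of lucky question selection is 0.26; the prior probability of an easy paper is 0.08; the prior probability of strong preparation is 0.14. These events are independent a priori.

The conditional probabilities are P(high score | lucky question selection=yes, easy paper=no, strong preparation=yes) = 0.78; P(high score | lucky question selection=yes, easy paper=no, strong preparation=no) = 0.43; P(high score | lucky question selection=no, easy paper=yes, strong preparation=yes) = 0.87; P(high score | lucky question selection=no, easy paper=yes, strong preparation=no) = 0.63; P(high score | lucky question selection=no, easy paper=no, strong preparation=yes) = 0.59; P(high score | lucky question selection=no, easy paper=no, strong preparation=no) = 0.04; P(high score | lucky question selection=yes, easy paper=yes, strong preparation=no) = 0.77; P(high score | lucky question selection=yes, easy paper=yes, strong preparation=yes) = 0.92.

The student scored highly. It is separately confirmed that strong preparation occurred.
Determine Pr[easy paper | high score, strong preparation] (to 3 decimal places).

Weight on easy paper=true, given the evidence: 0.051504 + 0.019136 = 0.070640
Denominator P(high score | strong preparation): 0.59·0.74·0.92 + 0.87·0.74·0.08 + 0.78·0.26·0.92 + 0.92·0.26·0.08 = 0.658888
P(easy paper | high score, strong preparation) = 0.070640/0.658888 ≈ 0.107

Pr[easy paper | high score, strong preparation] ≈ 0.107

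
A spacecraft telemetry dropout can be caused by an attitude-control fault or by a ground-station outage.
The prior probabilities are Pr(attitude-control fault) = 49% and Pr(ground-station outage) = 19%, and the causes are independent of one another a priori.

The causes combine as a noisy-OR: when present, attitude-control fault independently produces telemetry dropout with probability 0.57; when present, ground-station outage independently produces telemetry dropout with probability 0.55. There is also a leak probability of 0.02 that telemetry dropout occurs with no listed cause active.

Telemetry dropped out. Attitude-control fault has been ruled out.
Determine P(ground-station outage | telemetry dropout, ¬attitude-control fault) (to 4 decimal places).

P(ground-station outage | telemetry dropout, ¬attitude-control fault) ≈ 0.8677

Under noisy-OR, P(telemetry dropout | causes) = 1 − (1−0.02)·∏(1−qᵢ) over the active causes.
Enumerate both values of ground-station outage and weight by the priors:
  P(telemetry dropout | ¬attitude-control fault) = 0.02·0.81 + 0.559·0.19
        = 0.016200 + 0.106210 = 0.122410
Keeping only the ground-station outage-present terms gives 0.106210, so
  P(ground-station outage | telemetry dropout, ¬attitude-control fault) = 0.106210 / 0.122410 ≈ 0.8677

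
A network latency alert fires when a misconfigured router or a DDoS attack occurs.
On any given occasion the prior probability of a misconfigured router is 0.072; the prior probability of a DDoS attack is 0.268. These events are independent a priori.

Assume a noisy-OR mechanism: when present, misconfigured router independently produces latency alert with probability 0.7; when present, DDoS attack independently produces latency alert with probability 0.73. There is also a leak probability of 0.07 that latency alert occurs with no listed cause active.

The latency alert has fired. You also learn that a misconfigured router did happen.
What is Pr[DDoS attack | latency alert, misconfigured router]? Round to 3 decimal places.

Pr[DDoS attack | latency alert, misconfigured router] ≈ 0.320

Under noisy-OR, P(latency alert | causes) = 1 − (1−0.07)·∏(1−qᵢ) over the active causes.
Enumerate both values of DDoS attack and weight by the priors:
  P(latency alert | misconfigured router) = 0.721×0.732 + 0.92467×0.268
        = 0.527772 + 0.247812 = 0.775584
Keeping only the DDoS attack-present terms gives 0.247812, so
  P(DDoS attack | latency alert, misconfigured router) = 0.247812 / 0.775584 ≈ 0.320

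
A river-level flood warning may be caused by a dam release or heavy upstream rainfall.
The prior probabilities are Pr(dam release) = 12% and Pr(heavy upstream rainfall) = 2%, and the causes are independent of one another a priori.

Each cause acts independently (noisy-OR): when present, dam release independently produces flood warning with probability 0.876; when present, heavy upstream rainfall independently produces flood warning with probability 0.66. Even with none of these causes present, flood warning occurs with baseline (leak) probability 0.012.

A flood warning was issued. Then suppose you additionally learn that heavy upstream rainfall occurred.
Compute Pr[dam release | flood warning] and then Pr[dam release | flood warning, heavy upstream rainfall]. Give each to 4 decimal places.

Under noisy-OR, P(flood warning | causes) = 1 − (1−0.012)·∏(1−qᵢ) over the active causes.
Numerator (weight on configurations with dam release): 0.103193 + 0.002300 = 0.105493
Normalizer over all consistent configurations: 0.012×0.88×0.98 + 0.66408×0.88×0.02 + 0.877488×0.12×0.98 + 0.958346×0.12×0.02 = 0.127530
P(dam release | flood warning) = 0.105493/0.127530 ≈ 0.8272

With the extra evidence:
P(flood warning | heavy upstream rainfall) = 0.66408*0.88 + 0.958346*0.12 = 0.584390 + 0.115002 = 0.699392
The dam release-present share is 0.958346*0.12 = 0.115002.
P(dam release | flood warning, heavy upstream rainfall) = 0.115002 / 0.699392 ≈ 0.1644
The drop from 0.8272 to 0.1644 is the explaining-away (discounting) effect.

Pr[dam release | flood warning] ≈ 0.8272; Pr[dam release | flood warning, heavy upstream rainfall] ≈ 0.1644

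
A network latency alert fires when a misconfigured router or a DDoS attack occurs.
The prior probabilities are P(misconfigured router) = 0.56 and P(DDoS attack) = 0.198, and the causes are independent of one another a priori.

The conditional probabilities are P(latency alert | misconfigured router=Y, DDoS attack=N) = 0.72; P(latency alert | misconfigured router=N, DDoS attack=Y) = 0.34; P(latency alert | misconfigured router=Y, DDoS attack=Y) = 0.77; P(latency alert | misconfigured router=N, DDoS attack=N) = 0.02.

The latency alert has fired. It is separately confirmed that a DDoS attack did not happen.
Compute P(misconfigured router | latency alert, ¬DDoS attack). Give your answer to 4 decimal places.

P(misconfigured router | latency alert, ¬DDoS attack) ≈ 0.9786

By total probability over both values of misconfigured router:
  P(latency alert | ¬DDoS attack) = 0.02*0.44 + 0.72*0.56
        = 0.008800 + 0.403200 = 0.412000
Keeping only the misconfigured router-present terms gives 0.403200, so
  P(misconfigured router | latency alert, ¬DDoS attack) = 0.403200 / 0.412000 ≈ 0.9786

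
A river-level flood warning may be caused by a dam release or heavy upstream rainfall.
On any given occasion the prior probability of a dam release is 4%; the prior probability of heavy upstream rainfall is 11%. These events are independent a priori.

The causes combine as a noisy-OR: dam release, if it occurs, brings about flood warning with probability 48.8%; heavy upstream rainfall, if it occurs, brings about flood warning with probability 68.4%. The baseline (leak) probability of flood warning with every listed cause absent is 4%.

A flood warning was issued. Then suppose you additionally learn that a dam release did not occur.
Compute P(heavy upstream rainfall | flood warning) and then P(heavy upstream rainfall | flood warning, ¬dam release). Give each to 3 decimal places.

P(heavy upstream rainfall | flood warning) ≈ 0.596; P(heavy upstream rainfall | flood warning, ¬dam release) ≈ 0.683

Under noisy-OR, P(flood warning | causes) = 1 − (1−0.04)·∏(1−qᵢ) over the active causes.
P(flood warning) = 0.04*0.96*0.89 + 0.69664*0.96*0.11 + 0.50848*0.04*0.89 + 0.84468*0.04*0.11 = 0.034176 + 0.073565 + 0.018102 + 0.003717 = 0.129560
The heavy upstream rainfall-present share is 0.073565 + 0.003717 = 0.077282.
Hence the posterior is 0.077282/0.129560 ≈ 0.596.

With the extra evidence:
By total probability over both values of heavy upstream rainfall:
  P(flood warning | ¬dam release) = 0.04*0.89 + 0.69664*0.11
        = 0.035600 + 0.076630 = 0.112230
Keeping only the heavy upstream rainfall-present terms gives 0.076630, so
  P(heavy upstream rainfall | flood warning, ¬dam release) = 0.076630 / 0.112230 ≈ 0.683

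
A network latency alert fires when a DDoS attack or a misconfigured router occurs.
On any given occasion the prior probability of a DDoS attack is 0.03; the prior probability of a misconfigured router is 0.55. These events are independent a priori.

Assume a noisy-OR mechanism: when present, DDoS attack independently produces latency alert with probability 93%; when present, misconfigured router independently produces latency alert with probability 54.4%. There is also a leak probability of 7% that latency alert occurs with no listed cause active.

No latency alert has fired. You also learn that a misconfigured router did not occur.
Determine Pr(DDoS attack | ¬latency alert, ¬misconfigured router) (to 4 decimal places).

Under noisy-OR, P(latency alert | causes) = 1 − (1−0.07)·∏(1−qᵢ) over the active causes.
P(¬latency alert | ¬misconfigured router) = 0.93*0.97 + 0.0651*0.03 = 0.902100 + 0.001953 = 0.904053
Of this, 0.001953 comes from 0.0651*0.03 (the DDoS attack=true cases).
P(DDoS attack | ¬latency alert, ¬misconfigured router) = 0.001953 / 0.904053 ≈ 0.0022

Pr(DDoS attack | ¬latency alert, ¬misconfigured router) ≈ 0.0022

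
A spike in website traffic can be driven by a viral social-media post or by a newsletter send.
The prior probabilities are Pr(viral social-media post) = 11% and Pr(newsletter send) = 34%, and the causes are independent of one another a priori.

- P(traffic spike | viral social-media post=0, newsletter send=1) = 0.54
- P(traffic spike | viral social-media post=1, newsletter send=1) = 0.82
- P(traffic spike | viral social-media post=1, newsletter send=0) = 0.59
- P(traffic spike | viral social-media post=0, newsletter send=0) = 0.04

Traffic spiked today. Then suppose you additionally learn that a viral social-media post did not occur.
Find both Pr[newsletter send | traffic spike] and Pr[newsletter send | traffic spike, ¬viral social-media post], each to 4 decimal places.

Pr[newsletter send | traffic spike] ≈ 0.7453; Pr[newsletter send | traffic spike, ¬viral social-media post] ≈ 0.8743

Weight on newsletter send=true, given the evidence: 0.163404 + 0.030668 = 0.194072
The normalizing constant is 0.04*0.89*0.66 + 0.54*0.89*0.34 + 0.59*0.11*0.66 + 0.82*0.11*0.34 = 0.260402
P(newsletter send | traffic spike) = 0.194072/0.260402 ≈ 0.7453

With the extra evidence:
Sum P(traffic spike|·) weighted by the priors over both values of newsletter send:
  P(traffic spike | ¬viral social-media post) = 0.04·0.66 + 0.54·0.34
        = 0.026400 + 0.183600 = 0.210000
The terms with newsletter send present sum to 0.183600, so
  P(newsletter send | traffic spike, ¬viral social-media post) = 0.183600 / 0.210000 ≈ 0.8743
Ruling out viral social-media post raises the posterior on newsletter send — the flip side of explaining away.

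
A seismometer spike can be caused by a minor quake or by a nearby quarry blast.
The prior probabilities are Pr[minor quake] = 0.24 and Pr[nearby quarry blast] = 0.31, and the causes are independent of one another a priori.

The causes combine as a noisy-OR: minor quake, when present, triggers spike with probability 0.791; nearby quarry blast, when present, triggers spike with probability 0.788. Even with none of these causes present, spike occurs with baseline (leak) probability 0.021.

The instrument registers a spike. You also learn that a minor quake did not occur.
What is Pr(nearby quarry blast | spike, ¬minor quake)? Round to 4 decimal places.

Under noisy-OR, P(spike | causes) = 1 − (1−0.021)·∏(1−qᵢ) over the active causes.
Sum P(spike|·) weighted by the priors over both values of nearby quarry blast:
  P(spike | ¬minor quake) = 0.021·0.69 + 0.792452·0.31
        = 0.014490 + 0.245660 = 0.260150
Keeping only the nearby quarry blast-present terms gives 0.245660, so
  P(nearby quarry blast | spike, ¬minor quake) = 0.245660 / 0.260150 ≈ 0.9443

Pr(nearby quarry blast | spike, ¬minor quake) ≈ 0.9443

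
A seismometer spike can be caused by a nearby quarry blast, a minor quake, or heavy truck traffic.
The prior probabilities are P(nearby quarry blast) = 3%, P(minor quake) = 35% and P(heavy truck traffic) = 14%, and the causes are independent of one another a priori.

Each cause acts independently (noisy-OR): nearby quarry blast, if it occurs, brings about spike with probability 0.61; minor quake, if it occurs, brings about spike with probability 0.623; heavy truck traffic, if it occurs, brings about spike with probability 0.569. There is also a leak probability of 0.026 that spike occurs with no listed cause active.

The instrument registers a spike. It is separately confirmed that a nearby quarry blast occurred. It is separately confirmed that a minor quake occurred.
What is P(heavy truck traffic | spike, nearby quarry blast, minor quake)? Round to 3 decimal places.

P(heavy truck traffic | spike, nearby quarry blast, minor quake) ≈ 0.151

Under noisy-OR, P(spike | causes) = 1 − (1−0.026)·∏(1−qᵢ) over the active causes.
For the numerator, keep only heavy truck traffic=true terms: 0.938278*0.14 = 0.131359
The normalizing constant is 0.856793*0.86 + 0.938278*0.14 = 0.868201
Posterior = 0.131359 / 0.868201 ≈ 0.151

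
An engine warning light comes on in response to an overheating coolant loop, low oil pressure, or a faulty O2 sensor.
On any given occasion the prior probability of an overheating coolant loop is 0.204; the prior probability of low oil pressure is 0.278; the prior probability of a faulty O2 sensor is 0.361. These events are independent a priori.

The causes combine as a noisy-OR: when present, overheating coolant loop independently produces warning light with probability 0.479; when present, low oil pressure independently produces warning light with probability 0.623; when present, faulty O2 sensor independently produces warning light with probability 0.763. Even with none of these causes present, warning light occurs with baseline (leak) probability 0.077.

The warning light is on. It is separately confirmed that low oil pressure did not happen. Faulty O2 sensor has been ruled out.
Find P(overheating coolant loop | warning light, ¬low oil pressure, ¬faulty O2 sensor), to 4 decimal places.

P(overheating coolant loop | warning light, ¬low oil pressure, ¬faulty O2 sensor) ≈ 0.6334

Under noisy-OR, P(warning light | causes) = 1 − (1−0.077)·∏(1−qᵢ) over the active causes.
Sum P(warning light|·) weighted by the priors over both values of overheating coolant loop:
  P(warning light | ¬low oil pressure, ¬faulty O2 sensor) = 0.077·0.796 + 0.519117·0.204
        = 0.061292 + 0.105900 = 0.167192
Configurations with overheating coolant loop contribute 0.105900, so
  P(overheating coolant loop | warning light, ¬low oil pressure, ¬faulty O2 sensor) = 0.105900 / 0.167192 ≈ 0.6334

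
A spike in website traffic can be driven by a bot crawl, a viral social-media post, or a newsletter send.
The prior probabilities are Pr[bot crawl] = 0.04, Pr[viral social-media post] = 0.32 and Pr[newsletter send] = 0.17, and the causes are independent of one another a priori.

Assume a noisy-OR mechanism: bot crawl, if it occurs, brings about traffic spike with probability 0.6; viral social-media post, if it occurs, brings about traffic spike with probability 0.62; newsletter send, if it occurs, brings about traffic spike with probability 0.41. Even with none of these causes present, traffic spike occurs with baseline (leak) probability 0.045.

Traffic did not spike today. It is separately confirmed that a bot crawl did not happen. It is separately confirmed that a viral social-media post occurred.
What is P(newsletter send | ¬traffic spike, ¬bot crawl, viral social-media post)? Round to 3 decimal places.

Under noisy-OR, P(traffic spike | causes) = 1 − (1−0.045)·∏(1−qᵢ) over the active causes.
P(¬traffic spike | ¬bot crawl, viral social-media post) = 0.3629×0.83 + 0.214111×0.17 = 0.301207 + 0.036399 = 0.337606
The newsletter send-present share is 0.214111×0.17 = 0.036399.
Hence the posterior is 0.036399/0.337606 ≈ 0.108.

P(newsletter send | ¬traffic spike, ¬bot crawl, viral social-media post) ≈ 0.108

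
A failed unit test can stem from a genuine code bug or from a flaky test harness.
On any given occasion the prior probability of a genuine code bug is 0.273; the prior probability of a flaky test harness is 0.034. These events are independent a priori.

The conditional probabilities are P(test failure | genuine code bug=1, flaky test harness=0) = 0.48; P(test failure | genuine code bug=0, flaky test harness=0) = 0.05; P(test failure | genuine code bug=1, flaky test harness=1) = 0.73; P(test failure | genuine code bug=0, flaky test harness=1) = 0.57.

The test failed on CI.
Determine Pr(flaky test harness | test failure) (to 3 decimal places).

Enumerate the 4 (genuine code bug, flaky test harness) configurations and weight by the priors:
  P(test failure) = 0.05*0.727*0.966 + 0.57*0.727*0.034 + 0.48*0.273*0.966 + 0.73*0.273*0.034
        = 0.035114 + 0.014089 + 0.126585 + 0.006776 = 0.182564
Configurations with flaky test harness contribute 0.020865, so
  P(flaky test harness | test failure) = 0.020865 / 0.182564 ≈ 0.114

Pr(flaky test harness | test failure) ≈ 0.114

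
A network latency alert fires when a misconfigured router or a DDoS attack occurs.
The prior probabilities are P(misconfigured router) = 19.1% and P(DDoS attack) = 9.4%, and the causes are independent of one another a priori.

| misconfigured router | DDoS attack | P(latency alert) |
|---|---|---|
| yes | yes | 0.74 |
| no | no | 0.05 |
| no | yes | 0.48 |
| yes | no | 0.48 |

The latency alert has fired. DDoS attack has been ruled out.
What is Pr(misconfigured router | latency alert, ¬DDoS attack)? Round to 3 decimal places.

Pr(misconfigured router | latency alert, ¬DDoS attack) ≈ 0.694

Sum P(latency alert|·) weighted by the priors over both values of misconfigured router:
  P(latency alert | ¬DDoS attack) = 0.05×0.809 + 0.48×0.191
        = 0.040450 + 0.091680 = 0.132130
Configurations with misconfigured router contribute 0.091680, so
  P(misconfigured router | latency alert, ¬DDoS attack) = 0.091680 / 0.132130 ≈ 0.694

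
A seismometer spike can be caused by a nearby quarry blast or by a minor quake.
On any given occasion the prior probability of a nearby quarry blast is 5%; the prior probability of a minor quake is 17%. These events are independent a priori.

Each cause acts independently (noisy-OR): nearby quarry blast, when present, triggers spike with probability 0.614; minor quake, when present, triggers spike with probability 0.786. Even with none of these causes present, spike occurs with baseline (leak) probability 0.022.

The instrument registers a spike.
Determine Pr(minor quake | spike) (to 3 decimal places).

Under noisy-OR, P(spike | causes) = 1 − (1−0.022)·∏(1−qᵢ) over the active causes.
For the numerator, keep only minor quake=true terms: 0.127699 + 0.007813 = 0.135512
The normalizing constant is 0.022·0.95·0.83 + 0.790708·0.95·0.17 + 0.622492·0.05·0.83 + 0.919213·0.05·0.17 = 0.178692
Posterior = 0.135512 / 0.178692 ≈ 0.758

Pr(minor quake | spike) ≈ 0.758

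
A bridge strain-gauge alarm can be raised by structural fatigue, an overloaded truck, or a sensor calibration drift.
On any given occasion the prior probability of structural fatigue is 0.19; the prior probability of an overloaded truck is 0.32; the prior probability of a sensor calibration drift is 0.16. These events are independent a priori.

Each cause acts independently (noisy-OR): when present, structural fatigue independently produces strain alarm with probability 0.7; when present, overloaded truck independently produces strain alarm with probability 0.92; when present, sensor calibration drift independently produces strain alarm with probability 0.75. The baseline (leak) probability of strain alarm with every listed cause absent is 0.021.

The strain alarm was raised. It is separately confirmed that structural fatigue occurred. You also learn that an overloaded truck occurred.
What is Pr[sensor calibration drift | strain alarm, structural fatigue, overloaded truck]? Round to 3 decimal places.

Pr[sensor calibration drift | strain alarm, structural fatigue, overloaded truck] ≈ 0.162

Under noisy-OR, P(strain alarm | causes) = 1 − (1−0.021)·∏(1−qᵢ) over the active causes.
Enumerate both values of sensor calibration drift and weight by the priors:
  P(strain alarm | structural fatigue, overloaded truck) = 0.976504×0.84 + 0.994126×0.16
        = 0.820263 + 0.159060 = 0.979323
Keeping only the sensor calibration drift-present terms gives 0.159060, so
  P(sensor calibration drift | strain alarm, structural fatigue, overloaded truck) = 0.159060 / 0.979323 ≈ 0.162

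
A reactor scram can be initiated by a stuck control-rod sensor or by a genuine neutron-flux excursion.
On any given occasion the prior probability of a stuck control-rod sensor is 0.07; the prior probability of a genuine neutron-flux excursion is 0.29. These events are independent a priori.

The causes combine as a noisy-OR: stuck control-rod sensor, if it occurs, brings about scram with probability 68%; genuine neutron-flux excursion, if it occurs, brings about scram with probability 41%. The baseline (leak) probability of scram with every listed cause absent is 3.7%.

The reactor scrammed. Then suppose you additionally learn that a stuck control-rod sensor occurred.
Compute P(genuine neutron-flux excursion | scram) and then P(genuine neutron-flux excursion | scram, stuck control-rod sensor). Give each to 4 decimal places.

Under noisy-OR, P(scram | causes) = 1 − (1−0.037)·∏(1−qᵢ) over the active causes.
Numerator (weight on configurations with genuine neutron-flux excursion): 0.116465 + 0.016609 = 0.133074
Denominator P(scram): 0.037*0.93*0.71 + 0.43183*0.93*0.29 + 0.69184*0.07*0.71 + 0.818186*0.07*0.29 = 0.191889
Posterior = 0.133074 / 0.191889 ≈ 0.6935

Now condition on the additional information:
P(scram | stuck control-rod sensor) = 0.69184*0.71 + 0.818186*0.29 = 0.491206 + 0.237274 = 0.728480
The genuine neutron-flux excursion-present share is 0.818186*0.29 = 0.237274.
P(genuine neutron-flux excursion | scram, stuck control-rod sensor) = 0.237274 / 0.728480 ≈ 0.3257

P(genuine neutron-flux excursion | scram) ≈ 0.6935; P(genuine neutron-flux excursion | scram, stuck control-rod sensor) ≈ 0.3257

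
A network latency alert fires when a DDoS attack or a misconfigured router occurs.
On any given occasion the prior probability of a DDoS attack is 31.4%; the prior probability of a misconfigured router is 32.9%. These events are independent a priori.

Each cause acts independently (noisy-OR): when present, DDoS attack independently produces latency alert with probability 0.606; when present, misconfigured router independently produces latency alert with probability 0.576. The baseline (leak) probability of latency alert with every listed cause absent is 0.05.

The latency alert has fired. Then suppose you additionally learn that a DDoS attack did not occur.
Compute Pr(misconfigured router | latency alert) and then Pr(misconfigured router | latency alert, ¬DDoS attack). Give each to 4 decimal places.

Under noisy-OR, P(latency alert | causes) = 1 − (1−0.05)·∏(1−qᵢ) over the active causes.
Enumerate the 4 (DDoS attack, misconfigured router) configurations and weight by the priors:
  P(latency alert) = 0.05*0.686*0.671 + 0.5972*0.686*0.329 + 0.6257*0.314*0.671 + 0.841297*0.314*0.329
        = 0.023015 + 0.134784 + 0.131831 + 0.086911 = 0.376541
Keeping only the misconfigured router-present terms gives 0.221695, so
  P(misconfigured router | latency alert) = 0.221695 / 0.376541 ≈ 0.5888

Now condition on the additional information:
By total probability over both values of misconfigured router:
  P(latency alert | ¬DDoS attack) = 0.05×0.671 + 0.5972×0.329
        = 0.033550 + 0.196479 = 0.230029
Keeping only the misconfigured router-present terms gives 0.196479, so
  P(misconfigured router | latency alert, ¬DDoS attack) = 0.196479 / 0.230029 ≈ 0.8541
Ruling out DDoS attack raises the posterior on misconfigured router — the flip side of explaining away.

Pr(misconfigured router | latency alert) ≈ 0.5888; Pr(misconfigured router | latency alert, ¬DDoS attack) ≈ 0.8541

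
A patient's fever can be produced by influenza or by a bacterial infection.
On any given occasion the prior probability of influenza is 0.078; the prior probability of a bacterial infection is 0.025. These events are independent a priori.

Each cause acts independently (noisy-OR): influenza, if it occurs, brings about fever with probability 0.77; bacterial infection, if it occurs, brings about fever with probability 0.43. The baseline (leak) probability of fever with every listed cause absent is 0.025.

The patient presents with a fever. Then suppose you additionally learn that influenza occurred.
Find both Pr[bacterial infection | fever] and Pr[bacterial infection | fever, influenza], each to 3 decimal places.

Pr[bacterial infection | fever] ≈ 0.128; Pr[bacterial infection | fever, influenza] ≈ 0.028

Under noisy-OR, P(fever | causes) = 1 − (1−0.025)·∏(1−qᵢ) over the active causes.
By total probability over the 4 (influenza, bacterial infection) configurations:
  P(fever) = 0.025×0.922×0.975 + 0.44425×0.922×0.025 + 0.77575×0.078×0.975 + 0.872178×0.078×0.025
        = 0.022474 + 0.010240 + 0.058996 + 0.001701 = 0.093411
The terms with bacterial infection present sum to 0.011941, so
  P(bacterial infection | fever) = 0.011941 / 0.093411 ≈ 0.128

Now also conditioning on influenza=true:
P(fever | influenza) = 0.77575·0.975 + 0.872178·0.025 = 0.756356 + 0.021804 = 0.778160
Of this, 0.021804 comes from 0.872178·0.025 (the bacterial infection=true cases).
So P(bacterial infection | fever, influenza) = 0.021804/0.778160 ≈ 0.028.
The drop from 0.128 to 0.028 is the explaining-away (discounting) effect.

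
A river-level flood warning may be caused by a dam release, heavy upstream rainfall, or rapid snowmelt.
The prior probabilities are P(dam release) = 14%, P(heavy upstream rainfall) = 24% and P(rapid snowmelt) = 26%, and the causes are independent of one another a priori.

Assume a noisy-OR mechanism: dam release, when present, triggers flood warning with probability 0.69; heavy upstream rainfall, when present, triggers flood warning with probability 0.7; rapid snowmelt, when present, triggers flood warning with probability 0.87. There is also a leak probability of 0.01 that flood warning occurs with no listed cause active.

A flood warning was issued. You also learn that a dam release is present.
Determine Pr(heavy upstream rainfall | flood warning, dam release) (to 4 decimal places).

Pr(heavy upstream rainfall | flood warning, dam release) ≈ 0.2778

Under noisy-OR, P(flood warning | causes) = 1 − (1−0.01)·∏(1−qᵢ) over the active causes.
Enumerate the 4 (heavy upstream rainfall, rapid snowmelt) configurations and weight by the priors:
  P(flood warning | dam release) = 0.6931*0.76*0.74 + 0.960103*0.76*0.26 + 0.90793*0.24*0.74 + 0.988031*0.24*0.26
        = 0.389799 + 0.189716 + 0.161248 + 0.061653 = 0.802416
The terms with heavy upstream rainfall present sum to 0.222901, so
  P(heavy upstream rainfall | flood warning, dam release) = 0.222901 / 0.802416 ≈ 0.2778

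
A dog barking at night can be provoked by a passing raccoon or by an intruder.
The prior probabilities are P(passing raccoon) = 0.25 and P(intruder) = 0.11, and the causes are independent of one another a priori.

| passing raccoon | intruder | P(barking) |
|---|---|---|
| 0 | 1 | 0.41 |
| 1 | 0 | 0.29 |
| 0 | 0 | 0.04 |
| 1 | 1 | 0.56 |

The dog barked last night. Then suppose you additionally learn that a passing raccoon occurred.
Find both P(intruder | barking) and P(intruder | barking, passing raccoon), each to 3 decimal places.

P(barking) = 0.04*0.75*0.89 + 0.41*0.75*0.11 + 0.29*0.25*0.89 + 0.56*0.25*0.11 = 0.026700 + 0.033825 + 0.064525 + 0.015400 = 0.140450
The intruder-present share is 0.033825 + 0.015400 = 0.049225.
Hence the posterior is 0.049225/0.140450 ≈ 0.350.

Now also conditioning on passing raccoon=true:
By total probability over both values of intruder:
  P(barking | passing raccoon) = 0.29·0.89 + 0.56·0.11
        = 0.258100 + 0.061600 = 0.319700
Keeping only the intruder-present terms gives 0.061600, so
  P(intruder | barking, passing raccoon) = 0.061600 / 0.319700 ≈ 0.193
This is intercausal reasoning (explaining away): once passing raccoon accounts for the barking, intruder becomes less likely.

P(intruder | barking) ≈ 0.350; P(intruder | barking, passing raccoon) ≈ 0.193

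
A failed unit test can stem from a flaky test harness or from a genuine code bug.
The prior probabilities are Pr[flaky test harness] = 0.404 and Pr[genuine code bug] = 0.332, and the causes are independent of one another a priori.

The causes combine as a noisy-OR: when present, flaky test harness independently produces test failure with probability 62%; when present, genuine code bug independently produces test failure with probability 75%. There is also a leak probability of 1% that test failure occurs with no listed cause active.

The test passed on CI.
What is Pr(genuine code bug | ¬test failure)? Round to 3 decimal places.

Under noisy-OR, P(test failure | causes) = 1 − (1−0.01)·∏(1−qᵢ) over the active causes.
By total probability over the 4 (flaky test harness, genuine code bug) configurations:
  P(¬test failure) = 0.99*0.596*0.668 + 0.2475*0.596*0.332 + 0.3762*0.404*0.668 + 0.09405*0.404*0.332
        = 0.394147 + 0.048973 + 0.101526 + 0.012615 = 0.557261
Keeping only the genuine code bug-present terms gives 0.061588, so
  P(genuine code bug | ¬test failure) = 0.061588 / 0.557261 ≈ 0.111

Pr(genuine code bug | ¬test failure) ≈ 0.111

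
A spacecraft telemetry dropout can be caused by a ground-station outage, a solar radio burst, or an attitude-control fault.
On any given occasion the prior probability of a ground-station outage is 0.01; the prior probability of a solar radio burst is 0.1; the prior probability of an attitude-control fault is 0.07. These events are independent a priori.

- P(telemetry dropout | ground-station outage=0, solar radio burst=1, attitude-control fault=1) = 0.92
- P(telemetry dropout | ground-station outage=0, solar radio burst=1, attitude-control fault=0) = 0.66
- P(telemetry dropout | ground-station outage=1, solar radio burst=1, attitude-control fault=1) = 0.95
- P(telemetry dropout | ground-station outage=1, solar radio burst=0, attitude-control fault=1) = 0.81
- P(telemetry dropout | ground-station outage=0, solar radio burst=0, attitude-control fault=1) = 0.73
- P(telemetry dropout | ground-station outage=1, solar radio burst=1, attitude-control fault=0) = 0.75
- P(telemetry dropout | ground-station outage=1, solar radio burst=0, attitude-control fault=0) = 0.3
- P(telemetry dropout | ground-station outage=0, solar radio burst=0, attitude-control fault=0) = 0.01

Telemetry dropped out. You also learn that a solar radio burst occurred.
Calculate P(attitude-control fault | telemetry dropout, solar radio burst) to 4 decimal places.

Sum P(telemetry dropout|·) weighted by the priors over the 4 (ground-station outage, attitude-control fault) configurations:
  P(telemetry dropout | solar radio burst) = 0.66·0.99·0.93 + 0.92·0.99·0.07 + 0.75·0.01·0.93 + 0.95·0.01·0.07
        = 0.607662 + 0.063756 + 0.006975 + 0.000665 = 0.679058
Configurations with attitude-control fault contribute 0.064421, so
  P(attitude-control fault | telemetry dropout, solar radio burst) = 0.064421 / 0.679058 ≈ 0.0949

P(attitude-control fault | telemetry dropout, solar radio burst) ≈ 0.0949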